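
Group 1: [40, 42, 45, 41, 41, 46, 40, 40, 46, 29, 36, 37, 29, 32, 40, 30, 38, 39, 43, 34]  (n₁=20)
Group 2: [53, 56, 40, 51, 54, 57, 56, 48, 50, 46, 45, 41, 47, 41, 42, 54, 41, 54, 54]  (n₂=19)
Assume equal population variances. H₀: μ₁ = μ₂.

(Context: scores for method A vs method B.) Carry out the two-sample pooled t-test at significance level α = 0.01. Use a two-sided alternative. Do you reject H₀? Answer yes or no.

x̄₁=38.400, s₁=5.295, n₁=20
x̄₂=48.947, s₂=5.939, n₂=19
s_p² = [19·5.295² + 18·5.939²]/37 = 31.5607
SE = √(s_p²·(1/20+1/19)) = 1.7998
t = (38.400−48.947)/1.7998 = -5.8604
df = 37
p-value (two-sided) = 0.00000
At α=0.01: p < α → reject H₀

reject H₀: yes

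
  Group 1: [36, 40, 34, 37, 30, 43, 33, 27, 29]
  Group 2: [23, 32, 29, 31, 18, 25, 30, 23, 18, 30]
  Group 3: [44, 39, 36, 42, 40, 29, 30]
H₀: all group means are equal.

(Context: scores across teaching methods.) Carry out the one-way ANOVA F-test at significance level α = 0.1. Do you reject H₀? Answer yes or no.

reject H₀: yes

Group means [34.33, 25.90, 37.14], grand mean 31.846
SSB = Σnᵢ(x̄ᵢ−x̄)² = 605.627; SSW = ΣΣ(x−x̄ᵢ)² = 669.757
MSB = 605.627/2 = 302.8137; MSW = 669.757/23 = 29.1199
F = MSB/MSW = 10.3989
df = (2, 23)
p-value (upper-tail) = 0.00061
At α=0.1: p < α → reject H₀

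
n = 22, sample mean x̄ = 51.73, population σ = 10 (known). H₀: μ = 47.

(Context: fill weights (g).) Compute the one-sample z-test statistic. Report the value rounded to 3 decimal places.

SE = σ/√n = 10/√22 = 2.1320
z = (x̄−μ₀)/SE = (51.73−47)/2.1320 = 2.2186

test statistic = 2.219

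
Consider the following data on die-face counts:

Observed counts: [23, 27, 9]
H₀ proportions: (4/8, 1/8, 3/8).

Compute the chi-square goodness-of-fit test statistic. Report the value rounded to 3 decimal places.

n = 59; E_i = n·p_i = [29.50, 7.38, 22.12]
χ² = (23−29.50)²/29.50 + (27−7.38)²/7.38 + (9−22.12)²/22.12 = 61.4407
df = 2

test statistic = 61.441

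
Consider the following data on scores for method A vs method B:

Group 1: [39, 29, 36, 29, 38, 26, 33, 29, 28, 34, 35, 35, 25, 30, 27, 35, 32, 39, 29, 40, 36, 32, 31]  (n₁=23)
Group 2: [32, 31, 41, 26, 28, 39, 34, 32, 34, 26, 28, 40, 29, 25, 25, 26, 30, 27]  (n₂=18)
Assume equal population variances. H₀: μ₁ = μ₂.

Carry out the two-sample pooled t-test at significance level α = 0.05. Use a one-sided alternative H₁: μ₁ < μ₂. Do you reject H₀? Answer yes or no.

reject H₀: no

x̄₁=32.478, s₁=4.389, n₁=23
x̄₂=30.722, s₂=5.143, n₂=18
s_p² = [22·4.389² + 17·5.143²]/39 = 22.3936
SE = √(s_p²·(1/23+1/18)) = 1.4892
t = (32.478−30.722)/1.4892 = 1.1792
df = 39
p-value (one-sided, H₁ less) = 0.87726
At α=0.05: p ≥ α → fail to reject H₀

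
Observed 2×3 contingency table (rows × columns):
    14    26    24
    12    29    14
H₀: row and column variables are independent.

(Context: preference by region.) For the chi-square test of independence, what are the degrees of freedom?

df = (r−1)(c−1) = (2−1)·(3−1) = 2

degrees of freedom = 2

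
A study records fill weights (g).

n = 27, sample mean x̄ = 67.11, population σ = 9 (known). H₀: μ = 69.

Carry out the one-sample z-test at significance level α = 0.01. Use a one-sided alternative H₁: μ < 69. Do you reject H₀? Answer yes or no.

SE = σ/√n = 9/√27 = 1.7321
z = (x̄−μ₀)/SE = (67.11−69)/1.7321 = -1.0912
p-value (one-sided, H₁ less) = 0.13759
At α=0.01: p ≥ α → fail to reject H₀

reject H₀: no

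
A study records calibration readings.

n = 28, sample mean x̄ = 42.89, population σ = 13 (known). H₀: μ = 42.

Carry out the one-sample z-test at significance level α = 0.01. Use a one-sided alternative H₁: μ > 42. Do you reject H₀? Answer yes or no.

SE = σ/√n = 13/√28 = 2.4568
z = (x̄−μ₀)/SE = (42.89−42)/2.4568 = 0.3623
p-value (one-sided, H₁ greater) = 0.35858
At α=0.01: p ≥ α → fail to reject H₀

reject H₀: no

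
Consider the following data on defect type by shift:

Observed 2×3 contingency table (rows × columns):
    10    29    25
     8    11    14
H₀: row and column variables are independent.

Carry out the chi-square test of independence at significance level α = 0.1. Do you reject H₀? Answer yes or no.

reject H₀: no

Row totals [64, 33], col totals [18, 40, 39], n=97
χ² = (10−11.88)²/11.88 + (29−26.39)²/26.39 + (25−25.73)²/25.73 + (8−6.12)²/6.12 + (11−13.61)²/13.61 + (14−13.27)²/13.27 = 1.6902
df = 2
p-value (upper-tail) = 0.42951
At α=0.1: p ≥ α → fail to reject H₀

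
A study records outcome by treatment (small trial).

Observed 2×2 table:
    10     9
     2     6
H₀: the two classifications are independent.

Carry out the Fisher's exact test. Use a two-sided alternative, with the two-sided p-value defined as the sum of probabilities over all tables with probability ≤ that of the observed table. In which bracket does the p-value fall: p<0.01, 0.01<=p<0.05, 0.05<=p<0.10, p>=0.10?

p-value bracket: p>=0.10

Margins: r₁=19, r₂=8, c₁=12, c₂=15, n=27
p_obs = C(19,10)·C(8,2)/C(27,12); sum pmf over tables with pmf ≤ p_obs
p-value (two-sided) = 0.23575
→ bracket: p>=0.10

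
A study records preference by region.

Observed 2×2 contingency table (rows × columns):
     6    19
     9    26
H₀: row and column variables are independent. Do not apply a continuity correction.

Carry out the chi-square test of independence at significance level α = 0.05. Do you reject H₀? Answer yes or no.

reject H₀: no

Row totals [25, 35], col totals [15, 45], n=60
χ² = (6−6.25)²/6.25 + (19−18.75)²/18.75 + (9−8.75)²/8.75 + (26−26.25)²/26.25 = 0.0229
df = 1
p-value (upper-tail) = 0.87983
At α=0.05: p ≥ α → fail to reject H₀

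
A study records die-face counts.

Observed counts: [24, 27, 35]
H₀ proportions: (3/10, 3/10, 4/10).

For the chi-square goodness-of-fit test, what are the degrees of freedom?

df = k − 1 = 3 − 1 = 2

degrees of freedom = 2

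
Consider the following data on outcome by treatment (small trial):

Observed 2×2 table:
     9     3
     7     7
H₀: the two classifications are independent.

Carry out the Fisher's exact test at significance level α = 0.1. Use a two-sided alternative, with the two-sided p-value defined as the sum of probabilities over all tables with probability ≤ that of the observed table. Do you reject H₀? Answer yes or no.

reject H₀: no

Margins: r₁=12, r₂=14, c₁=16, c₂=10, n=26
p_obs = C(12,9)·C(14,7)/C(26,16); sum pmf over tables with pmf ≤ p_obs
p-value (two-sided) = 0.24752
At α=0.1: p ≥ α → fail to reject H₀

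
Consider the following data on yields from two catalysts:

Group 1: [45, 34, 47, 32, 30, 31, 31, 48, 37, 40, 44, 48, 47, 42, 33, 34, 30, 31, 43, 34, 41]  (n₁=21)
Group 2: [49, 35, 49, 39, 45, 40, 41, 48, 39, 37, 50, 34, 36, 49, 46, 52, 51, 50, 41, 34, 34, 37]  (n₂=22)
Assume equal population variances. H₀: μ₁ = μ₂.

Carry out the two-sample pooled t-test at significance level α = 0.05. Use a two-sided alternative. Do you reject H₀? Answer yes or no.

x̄₁=38.190, s₁=6.653, n₁=21
x̄₂=42.545, s₂=6.405, n₂=22
s_p² = [20·6.653² + 21·6.405²]/41 = 42.6023
SE = √(s_p²·(1/21+1/22)) = 1.9913
t = (38.190−42.545)/1.9913 = -2.1870
df = 41
p-value (two-sided) = 0.03450
At α=0.05: p < α → reject H₀

reject H₀: yes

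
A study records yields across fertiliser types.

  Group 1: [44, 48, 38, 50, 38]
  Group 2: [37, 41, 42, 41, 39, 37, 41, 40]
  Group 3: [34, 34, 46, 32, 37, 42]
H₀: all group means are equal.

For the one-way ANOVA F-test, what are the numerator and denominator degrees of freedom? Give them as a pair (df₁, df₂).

degrees of freedom = [2, 16]

k = 3 groups, N = 19 total
df = (k−1, N−k) = (3−1, 19−3) = (2, 16)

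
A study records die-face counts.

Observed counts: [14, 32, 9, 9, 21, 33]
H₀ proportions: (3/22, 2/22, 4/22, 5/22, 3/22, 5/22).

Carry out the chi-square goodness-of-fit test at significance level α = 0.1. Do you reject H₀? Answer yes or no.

n = 118; E_i = n·p_i = [16.09, 10.73, 21.45, 26.82, 16.09, 26.82]
χ² = (14−16.09)²/16.09 + (32−10.73)²/10.73 + (9−21.45)²/21.45 + (9−26.82)²/26.82 + (21−16.09)²/16.09 + (33−26.82)²/26.82 = 64.4477
df = 5
p-value (upper-tail) = 0.00000
At α=0.1: p < α → reject H₀

reject H₀: yes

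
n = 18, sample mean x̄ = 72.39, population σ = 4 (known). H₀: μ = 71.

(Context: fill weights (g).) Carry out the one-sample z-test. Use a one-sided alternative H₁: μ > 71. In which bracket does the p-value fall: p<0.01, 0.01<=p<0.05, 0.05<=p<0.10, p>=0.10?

p-value bracket: 0.05<=p<0.10

SE = σ/√n = 4/√18 = 0.9428
z = (x̄−μ₀)/SE = (72.39−71)/0.9428 = 1.4743
p-value (one-sided, H₁ greater) = 0.07020
→ bracket: 0.05<=p<0.10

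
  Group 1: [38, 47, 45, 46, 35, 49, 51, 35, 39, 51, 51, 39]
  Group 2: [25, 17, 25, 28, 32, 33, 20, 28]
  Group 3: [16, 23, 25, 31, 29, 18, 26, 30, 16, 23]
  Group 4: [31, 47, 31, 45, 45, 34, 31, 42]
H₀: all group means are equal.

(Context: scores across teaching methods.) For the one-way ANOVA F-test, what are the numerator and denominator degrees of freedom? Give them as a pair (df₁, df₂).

k = 4 groups, N = 38 total
df = (k−1, N−k) = (4−1, 38−4) = (3, 34)

degrees of freedom = [3, 34]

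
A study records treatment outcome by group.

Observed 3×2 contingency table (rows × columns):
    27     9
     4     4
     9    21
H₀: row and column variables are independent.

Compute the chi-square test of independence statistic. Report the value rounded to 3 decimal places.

test statistic = 13.402

Row totals [36, 8, 30], col totals [40, 34], n=74
χ² = (27−19.46)²/19.46 + (9−16.54)²/16.54 + (4−4.32)²/4.32 + (4−3.68)²/3.68 + (9−16.22)²/16.22 + (21−13.78)²/13.78 = 13.4016
df = 2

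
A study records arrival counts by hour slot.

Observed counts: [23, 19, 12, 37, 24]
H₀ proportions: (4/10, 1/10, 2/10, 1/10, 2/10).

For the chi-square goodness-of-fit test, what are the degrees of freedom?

df = k − 1 = 5 − 1 = 4

degrees of freedom = 4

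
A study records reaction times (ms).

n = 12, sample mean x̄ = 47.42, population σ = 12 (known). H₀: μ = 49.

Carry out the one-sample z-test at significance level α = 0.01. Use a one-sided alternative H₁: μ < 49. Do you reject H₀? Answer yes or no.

reject H₀: no

SE = σ/√n = 12/√12 = 3.4641
z = (x̄−μ₀)/SE = (47.42−49)/3.4641 = -0.4561
p-value (one-sided, H₁ less) = 0.32416
At α=0.01: p ≥ α → fail to reject H₀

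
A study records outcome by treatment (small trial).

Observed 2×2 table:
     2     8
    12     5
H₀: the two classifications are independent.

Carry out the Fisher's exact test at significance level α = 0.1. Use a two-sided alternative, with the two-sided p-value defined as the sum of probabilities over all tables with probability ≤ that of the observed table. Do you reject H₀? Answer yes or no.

reject H₀: yes

Margins: r₁=10, r₂=17, c₁=14, c₂=13, n=27
p_obs = C(10,2)·C(17,12)/C(27,14); sum pmf over tables with pmf ≤ p_obs
p-value (two-sided) = 0.01831
At α=0.1: p < α → reject H₀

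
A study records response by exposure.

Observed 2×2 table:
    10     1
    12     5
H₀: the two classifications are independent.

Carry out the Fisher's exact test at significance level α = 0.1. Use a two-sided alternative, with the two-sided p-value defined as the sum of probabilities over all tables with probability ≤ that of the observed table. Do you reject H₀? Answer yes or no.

reject H₀: no

Margins: r₁=11, r₂=17, c₁=22, c₂=6, n=28
p_obs = C(11,10)·C(17,12)/C(28,22); sum pmf over tables with pmf ≤ p_obs
p-value (two-sided) = 0.35473
At α=0.1: p ≥ α → fail to reject H₀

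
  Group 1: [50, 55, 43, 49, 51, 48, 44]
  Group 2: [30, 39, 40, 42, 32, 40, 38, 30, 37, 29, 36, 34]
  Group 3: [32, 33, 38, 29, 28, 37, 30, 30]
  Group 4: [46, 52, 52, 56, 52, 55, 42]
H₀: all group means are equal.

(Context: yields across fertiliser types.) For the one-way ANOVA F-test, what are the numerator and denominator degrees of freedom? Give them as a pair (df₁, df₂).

k = 4 groups, N = 34 total
df = (k−1, N−k) = (4−1, 34−4) = (3, 30)

degrees of freedom = [3, 30]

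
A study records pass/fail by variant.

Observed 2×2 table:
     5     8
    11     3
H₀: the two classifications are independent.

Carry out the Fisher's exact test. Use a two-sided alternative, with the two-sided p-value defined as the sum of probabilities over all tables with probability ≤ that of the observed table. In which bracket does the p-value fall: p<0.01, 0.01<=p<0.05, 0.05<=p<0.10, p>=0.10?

Margins: r₁=13, r₂=14, c₁=16, c₂=11, n=27
p_obs = C(13,5)·C(14,11)/C(27,16); sum pmf over tables with pmf ≤ p_obs
p-value (two-sided) = 0.05424
→ bracket: 0.05<=p<0.10

p-value bracket: 0.05<=p<0.10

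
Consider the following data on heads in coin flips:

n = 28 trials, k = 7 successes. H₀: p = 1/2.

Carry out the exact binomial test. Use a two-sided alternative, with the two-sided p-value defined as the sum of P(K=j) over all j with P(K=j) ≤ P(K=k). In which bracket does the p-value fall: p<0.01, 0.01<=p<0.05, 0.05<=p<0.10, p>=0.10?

p-value bracket: 0.01<=p<0.05

Exact binomial: n=28, k=7, p₀=1/2=0.5000
P(X=j) = C(n,j)·p₀^j·(1−p₀)^(n−j); p = Σ P(X=j) over j with P(X=j) ≤ P(X=7)
p-value (two-sided) = 0.01254
→ bracket: 0.01<=p<0.05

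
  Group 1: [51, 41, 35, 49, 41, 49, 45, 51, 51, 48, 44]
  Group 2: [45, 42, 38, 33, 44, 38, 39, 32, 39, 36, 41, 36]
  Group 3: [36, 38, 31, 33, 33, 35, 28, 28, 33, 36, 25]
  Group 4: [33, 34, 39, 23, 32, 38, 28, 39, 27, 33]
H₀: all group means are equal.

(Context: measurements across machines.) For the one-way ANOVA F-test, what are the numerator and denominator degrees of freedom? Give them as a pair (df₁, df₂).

degrees of freedom = [3, 40]

k = 4 groups, N = 44 total
df = (k−1, N−k) = (4−1, 44−4) = (3, 40)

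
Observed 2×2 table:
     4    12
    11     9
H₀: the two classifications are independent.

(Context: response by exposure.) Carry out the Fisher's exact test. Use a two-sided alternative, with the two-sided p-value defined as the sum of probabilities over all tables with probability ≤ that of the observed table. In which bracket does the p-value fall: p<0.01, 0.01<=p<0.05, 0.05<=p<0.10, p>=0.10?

p-value bracket: 0.05<=p<0.10

Margins: r₁=16, r₂=20, c₁=15, c₂=21, n=36
p_obs = C(16,4)·C(20,11)/C(36,15); sum pmf over tables with pmf ≤ p_obs
p-value (two-sided) = 0.09585
→ bracket: 0.05<=p<0.10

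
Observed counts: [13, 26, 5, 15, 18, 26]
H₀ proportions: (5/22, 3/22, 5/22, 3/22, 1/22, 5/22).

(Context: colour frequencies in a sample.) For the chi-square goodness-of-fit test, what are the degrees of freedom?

df = k − 1 = 6 − 1 = 5

degrees of freedom = 5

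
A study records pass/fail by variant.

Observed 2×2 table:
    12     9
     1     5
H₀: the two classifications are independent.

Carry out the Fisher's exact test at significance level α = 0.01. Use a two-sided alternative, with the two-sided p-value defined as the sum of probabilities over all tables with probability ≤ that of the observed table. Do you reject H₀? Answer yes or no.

Margins: r₁=21, r₂=6, c₁=13, c₂=14, n=27
p_obs = C(21,12)·C(6,1)/C(27,13); sum pmf over tables with pmf ≤ p_obs
p-value (two-sided) = 0.16473
At α=0.01: p ≥ α → fail to reject H₀

reject H₀: no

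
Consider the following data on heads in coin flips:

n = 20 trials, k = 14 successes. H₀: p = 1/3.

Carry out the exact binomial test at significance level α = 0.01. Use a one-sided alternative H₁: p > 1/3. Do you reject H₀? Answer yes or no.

reject H₀: yes

Exact binomial: n=20, k=14, p₀=1/3=0.3333
P(X≥14) from Σ C(n,i)·p₀^i·(1−p₀)^(n−i)
p-value (one-sided, H₁ greater) = 0.00088
At α=0.01: p < α → reject H₀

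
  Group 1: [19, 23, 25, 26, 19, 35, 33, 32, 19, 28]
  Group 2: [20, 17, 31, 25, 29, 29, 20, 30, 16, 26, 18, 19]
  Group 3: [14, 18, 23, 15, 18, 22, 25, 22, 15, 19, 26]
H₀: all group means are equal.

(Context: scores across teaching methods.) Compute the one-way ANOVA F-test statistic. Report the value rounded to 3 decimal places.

Group means [25.90, 23.33, 19.73], grand mean 22.909
SSB = Σnᵢ(x̄ᵢ−x̄)² = 202.979; SSW = ΣΣ(x−x̄ᵢ)² = 839.748
MSB = 202.979/2 = 101.4894; MSW = 839.748/30 = 27.9916
F = MSB/MSW = 3.6257
df = (2, 30)

test statistic = 3.626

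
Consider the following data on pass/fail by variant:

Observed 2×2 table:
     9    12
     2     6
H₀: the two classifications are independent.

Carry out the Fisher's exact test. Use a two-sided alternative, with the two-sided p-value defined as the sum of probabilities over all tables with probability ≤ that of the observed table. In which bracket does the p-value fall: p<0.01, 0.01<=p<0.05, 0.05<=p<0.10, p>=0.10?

p-value bracket: p>=0.10

Margins: r₁=21, r₂=8, c₁=11, c₂=18, n=29
p_obs = C(21,9)·C(8,2)/C(29,11); sum pmf over tables with pmf ≤ p_obs
p-value (two-sided) = 0.67063
→ bracket: p>=0.10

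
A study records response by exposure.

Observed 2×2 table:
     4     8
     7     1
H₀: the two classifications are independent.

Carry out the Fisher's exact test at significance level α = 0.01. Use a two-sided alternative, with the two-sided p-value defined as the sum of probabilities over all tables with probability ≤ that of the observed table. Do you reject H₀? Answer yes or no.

reject H₀: no

Margins: r₁=12, r₂=8, c₁=11, c₂=9, n=20
p_obs = C(12,4)·C(8,7)/C(20,11); sum pmf over tables with pmf ≤ p_obs
p-value (two-sided) = 0.02810
At α=0.01: p ≥ α → fail to reject H₀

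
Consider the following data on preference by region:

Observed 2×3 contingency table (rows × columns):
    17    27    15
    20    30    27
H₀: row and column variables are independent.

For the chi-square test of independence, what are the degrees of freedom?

df = (r−1)(c−1) = (2−1)·(3−1) = 2

degrees of freedom = 2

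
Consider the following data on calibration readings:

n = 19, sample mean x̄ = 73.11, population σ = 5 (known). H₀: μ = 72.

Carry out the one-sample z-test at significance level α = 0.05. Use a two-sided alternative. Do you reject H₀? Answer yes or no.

reject H₀: no

SE = σ/√n = 5/√19 = 1.1471
z = (x̄−μ₀)/SE = (73.11−72)/1.1471 = 0.9677
p-value (two-sided) = 0.33321
At α=0.05: p ≥ α → fail to reject H₀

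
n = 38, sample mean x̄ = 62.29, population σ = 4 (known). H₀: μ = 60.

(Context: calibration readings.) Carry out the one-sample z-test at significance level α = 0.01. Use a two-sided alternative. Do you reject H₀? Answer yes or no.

SE = σ/√n = 4/√38 = 0.6489
z = (x̄−μ₀)/SE = (62.29−60)/0.6489 = 3.5291
p-value (two-sided) = 0.00042
At α=0.01: p < α → reject H₀

reject H₀: yes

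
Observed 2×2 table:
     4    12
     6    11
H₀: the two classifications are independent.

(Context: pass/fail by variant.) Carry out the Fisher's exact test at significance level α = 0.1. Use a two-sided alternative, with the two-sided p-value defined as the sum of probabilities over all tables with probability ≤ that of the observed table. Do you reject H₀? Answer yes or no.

reject H₀: no

Margins: r₁=16, r₂=17, c₁=10, c₂=23, n=33
p_obs = C(16,4)·C(17,6)/C(33,10); sum pmf over tables with pmf ≤ p_obs
p-value (two-sided) = 0.70799
At α=0.1: p ≥ α → fail to reject H₀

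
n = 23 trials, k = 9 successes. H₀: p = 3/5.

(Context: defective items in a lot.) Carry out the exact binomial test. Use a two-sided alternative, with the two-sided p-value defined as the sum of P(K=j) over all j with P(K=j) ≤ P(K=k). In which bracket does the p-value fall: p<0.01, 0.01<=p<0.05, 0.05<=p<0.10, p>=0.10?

Exact binomial: n=23, k=9, p₀=3/5=0.6000
P(X=j) = C(n,j)·p₀^j·(1−p₀)^(n−j); p = Σ P(X=j) over j with P(X=j) ≤ P(X=9)
p-value (two-sided) = 0.05390
→ bracket: 0.05<=p<0.10

p-value bracket: 0.05<=p<0.10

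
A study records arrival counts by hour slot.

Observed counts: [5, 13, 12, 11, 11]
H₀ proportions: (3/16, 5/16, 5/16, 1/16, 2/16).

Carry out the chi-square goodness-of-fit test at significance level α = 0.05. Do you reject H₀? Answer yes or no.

reject H₀: yes

n = 52; E_i = n·p_i = [9.75, 16.25, 16.25, 3.25, 6.50]
χ² = (5−9.75)²/9.75 + (13−16.25)²/16.25 + (12−16.25)²/16.25 + (11−3.25)²/3.25 + (11−6.50)²/6.50 = 25.6718
df = 4
p-value (upper-tail) = 0.00004
At α=0.05: p < α → reject H₀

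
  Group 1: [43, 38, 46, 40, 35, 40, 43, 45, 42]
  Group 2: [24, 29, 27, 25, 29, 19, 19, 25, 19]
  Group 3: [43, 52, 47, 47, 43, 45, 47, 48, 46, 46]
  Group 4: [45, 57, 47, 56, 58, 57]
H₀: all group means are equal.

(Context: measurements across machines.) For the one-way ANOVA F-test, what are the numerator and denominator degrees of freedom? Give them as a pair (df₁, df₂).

k = 4 groups, N = 34 total
df = (k−1, N−k) = (4−1, 34−4) = (3, 30)

degrees of freedom = [3, 30]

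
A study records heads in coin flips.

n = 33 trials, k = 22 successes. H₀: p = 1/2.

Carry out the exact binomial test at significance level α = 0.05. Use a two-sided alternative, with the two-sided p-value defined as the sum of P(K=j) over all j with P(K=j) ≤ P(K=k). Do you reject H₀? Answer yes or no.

reject H₀: no

Exact binomial: n=33, k=22, p₀=1/2=0.5000
P(X=j) = C(n,j)·p₀^j·(1−p₀)^(n−j); p = Σ P(X=j) over j with P(X=j) ≤ P(X=22)
p-value (two-sided) = 0.08014
At α=0.05: p ≥ α → fail to reject H₀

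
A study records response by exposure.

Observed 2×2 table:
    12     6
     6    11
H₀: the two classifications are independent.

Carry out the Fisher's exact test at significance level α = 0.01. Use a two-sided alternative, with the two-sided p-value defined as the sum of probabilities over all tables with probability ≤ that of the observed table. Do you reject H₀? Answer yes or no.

Margins: r₁=18, r₂=17, c₁=18, c₂=17, n=35
p_obs = C(18,12)·C(17,6)/C(35,18); sum pmf over tables with pmf ≤ p_obs
p-value (two-sided) = 0.09434
At α=0.01: p ≥ α → fail to reject H₀

reject H₀: no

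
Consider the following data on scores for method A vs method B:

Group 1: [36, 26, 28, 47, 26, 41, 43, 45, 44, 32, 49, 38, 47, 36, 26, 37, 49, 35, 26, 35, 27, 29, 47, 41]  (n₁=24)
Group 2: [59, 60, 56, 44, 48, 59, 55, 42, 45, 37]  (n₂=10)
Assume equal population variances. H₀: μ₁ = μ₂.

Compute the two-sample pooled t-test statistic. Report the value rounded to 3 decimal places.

test statistic = -4.346

x̄₁=37.083, s₁=8.166, n₁=24
x̄₂=50.500, s₂=8.290, n₂=10
s_p² = [23·8.166² + 9·8.290²]/32 = 67.2604
SE = √(s_p²·(1/24+1/10)) = 3.0868
t = (37.083−50.500)/3.0868 = -4.3464
df = 32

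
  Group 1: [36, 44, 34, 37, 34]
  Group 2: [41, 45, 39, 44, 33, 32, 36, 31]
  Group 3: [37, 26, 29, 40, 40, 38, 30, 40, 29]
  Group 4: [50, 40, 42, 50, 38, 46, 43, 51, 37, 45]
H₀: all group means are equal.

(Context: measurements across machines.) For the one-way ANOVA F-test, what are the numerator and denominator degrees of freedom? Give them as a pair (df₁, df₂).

degrees of freedom = [3, 28]

k = 4 groups, N = 32 total
df = (k−1, N−k) = (4−1, 32−4) = (3, 28)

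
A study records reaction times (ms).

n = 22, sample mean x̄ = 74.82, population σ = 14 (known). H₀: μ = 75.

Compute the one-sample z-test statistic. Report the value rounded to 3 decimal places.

SE = σ/√n = 14/√22 = 2.9848
z = (x̄−μ₀)/SE = (74.82−75)/2.9848 = -0.0603

test statistic = -0.060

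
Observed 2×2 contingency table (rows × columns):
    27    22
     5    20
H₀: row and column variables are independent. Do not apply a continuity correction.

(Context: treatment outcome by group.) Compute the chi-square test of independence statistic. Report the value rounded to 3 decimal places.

test statistic = 8.311

Row totals [49, 25], col totals [32, 42], n=74
χ² = (27−21.19)²/21.19 + (22−27.81)²/27.81 + (5−10.81)²/10.81 + (20−14.19)²/14.19 = 8.3106
df = 1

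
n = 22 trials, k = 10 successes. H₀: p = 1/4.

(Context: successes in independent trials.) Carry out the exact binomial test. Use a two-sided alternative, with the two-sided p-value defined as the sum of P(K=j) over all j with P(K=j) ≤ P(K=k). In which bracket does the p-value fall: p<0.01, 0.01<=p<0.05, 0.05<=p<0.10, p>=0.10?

p-value bracket: 0.01<=p<0.05

Exact binomial: n=22, k=10, p₀=1/4=0.2500
P(X=j) = C(n,j)·p₀^j·(1−p₀)^(n−j); p = Σ P(X=j) over j with P(X=j) ≤ P(X=10)
p-value (two-sided) = 0.04437
→ bracket: 0.01<=p<0.05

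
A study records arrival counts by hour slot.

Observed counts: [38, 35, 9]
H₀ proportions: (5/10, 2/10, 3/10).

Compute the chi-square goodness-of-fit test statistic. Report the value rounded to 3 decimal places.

n = 82; E_i = n·p_i = [41.00, 16.40, 24.60]
χ² = (38−41.00)²/41.00 + (35−16.40)²/16.40 + (9−24.60)²/24.60 = 31.2073
df = 2

test statistic = 31.207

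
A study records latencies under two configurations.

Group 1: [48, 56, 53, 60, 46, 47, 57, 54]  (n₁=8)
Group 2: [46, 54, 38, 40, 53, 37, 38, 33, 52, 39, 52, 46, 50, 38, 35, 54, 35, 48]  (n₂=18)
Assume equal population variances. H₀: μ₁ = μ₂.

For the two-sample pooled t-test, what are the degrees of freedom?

df = n₁ + n₂ − 2 = 8 + 18 − 2 = 24

degrees of freedom = 24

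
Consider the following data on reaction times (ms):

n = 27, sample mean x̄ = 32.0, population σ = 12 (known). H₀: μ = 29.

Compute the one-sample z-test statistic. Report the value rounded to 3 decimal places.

test statistic = 1.299

SE = σ/√n = 12/√27 = 2.3094
z = (x̄−μ₀)/SE = (32.0−29)/2.3094 = 1.2990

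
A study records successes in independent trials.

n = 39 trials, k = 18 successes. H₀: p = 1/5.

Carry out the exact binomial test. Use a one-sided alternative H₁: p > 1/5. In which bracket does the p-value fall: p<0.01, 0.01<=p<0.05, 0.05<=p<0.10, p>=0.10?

Exact binomial: n=39, k=18, p₀=1/5=0.2000
P(X≥18) from Σ C(n,i)·p₀^i·(1−p₀)^(n−i)
p-value (one-sided, H₁ greater) = 0.00021
→ bracket: p<0.01

p-value bracket: p<0.01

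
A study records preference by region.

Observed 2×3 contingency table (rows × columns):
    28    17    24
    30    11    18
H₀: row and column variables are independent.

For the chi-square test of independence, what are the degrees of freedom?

df = (r−1)(c−1) = (2−1)·(3−1) = 2

degrees of freedom = 2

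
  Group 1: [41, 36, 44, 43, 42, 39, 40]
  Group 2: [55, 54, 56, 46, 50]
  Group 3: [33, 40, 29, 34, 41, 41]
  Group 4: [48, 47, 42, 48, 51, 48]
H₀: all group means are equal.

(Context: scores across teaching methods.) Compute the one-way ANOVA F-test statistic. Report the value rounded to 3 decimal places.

test statistic = 19.523

Group means [40.71, 52.20, 36.33, 47.33], grand mean 43.667
SSB = Σnᵢ(x̄ᵢ−x̄)² = 828.438; SSW = ΣΣ(x−x̄ᵢ)² = 282.895
MSB = 828.438/3 = 276.1460; MSW = 282.895/20 = 14.1448
F = MSB/MSW = 19.5228
df = (3, 20)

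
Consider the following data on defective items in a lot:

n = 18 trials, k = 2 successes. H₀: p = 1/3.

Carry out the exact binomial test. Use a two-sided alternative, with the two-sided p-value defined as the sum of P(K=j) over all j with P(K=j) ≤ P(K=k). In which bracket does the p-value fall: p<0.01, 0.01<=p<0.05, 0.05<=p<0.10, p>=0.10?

Exact binomial: n=18, k=2, p₀=1/3=0.3333
P(X=j) = C(n,j)·p₀^j·(1−p₀)^(n−j); p = Σ P(X=j) over j with P(X=j) ≤ P(X=2)
p-value (two-sided) = 0.04708
→ bracket: 0.01<=p<0.05

p-value bracket: 0.01<=p<0.05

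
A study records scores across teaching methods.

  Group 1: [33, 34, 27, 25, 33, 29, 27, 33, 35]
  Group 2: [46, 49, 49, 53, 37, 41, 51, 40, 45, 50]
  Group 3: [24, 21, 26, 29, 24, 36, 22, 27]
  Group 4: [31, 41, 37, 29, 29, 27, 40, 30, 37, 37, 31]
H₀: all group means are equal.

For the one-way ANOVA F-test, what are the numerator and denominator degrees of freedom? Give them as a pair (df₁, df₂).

k = 4 groups, N = 38 total
df = (k−1, N−k) = (4−1, 38−4) = (3, 34)

degrees of freedom = [3, 34]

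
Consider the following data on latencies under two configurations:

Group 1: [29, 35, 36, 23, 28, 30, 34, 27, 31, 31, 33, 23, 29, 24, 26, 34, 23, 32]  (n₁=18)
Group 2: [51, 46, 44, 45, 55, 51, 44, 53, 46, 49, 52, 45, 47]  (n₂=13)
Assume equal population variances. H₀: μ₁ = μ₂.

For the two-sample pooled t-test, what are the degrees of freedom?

df = n₁ + n₂ − 2 = 18 + 13 − 2 = 29

degrees of freedom = 29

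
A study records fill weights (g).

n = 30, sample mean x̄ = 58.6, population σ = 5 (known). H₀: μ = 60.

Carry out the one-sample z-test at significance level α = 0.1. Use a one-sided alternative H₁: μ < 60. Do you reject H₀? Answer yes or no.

SE = σ/√n = 5/√30 = 0.9129
z = (x̄−μ₀)/SE = (58.6−60)/0.9129 = -1.5336
p-value (one-sided, H₁ less) = 0.06256
At α=0.1: p < α → reject H₀

reject H₀: yes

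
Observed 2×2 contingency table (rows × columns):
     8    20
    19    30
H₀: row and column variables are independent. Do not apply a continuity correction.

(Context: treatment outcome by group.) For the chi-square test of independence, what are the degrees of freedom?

df = (r−1)(c−1) = (2−1)·(2−1) = 1

degrees of freedom = 1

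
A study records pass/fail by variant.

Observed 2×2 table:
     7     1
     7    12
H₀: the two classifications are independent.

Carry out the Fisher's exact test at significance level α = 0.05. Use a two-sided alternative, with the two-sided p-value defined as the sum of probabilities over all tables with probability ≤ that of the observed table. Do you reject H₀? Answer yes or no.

reject H₀: yes

Margins: r₁=8, r₂=19, c₁=14, c₂=13, n=27
p_obs = C(8,7)·C(19,7)/C(27,14); sum pmf over tables with pmf ≤ p_obs
p-value (two-sided) = 0.03285
At α=0.05: p < α → reject H₀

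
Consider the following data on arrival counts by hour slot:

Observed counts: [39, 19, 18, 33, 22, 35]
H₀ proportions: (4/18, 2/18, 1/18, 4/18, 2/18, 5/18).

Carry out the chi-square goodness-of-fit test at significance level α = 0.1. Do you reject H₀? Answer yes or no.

reject H₀: yes

n = 166; E_i = n·p_i = [36.89, 18.44, 9.22, 36.89, 18.44, 46.11]
χ² = (39−36.89)²/36.89 + (19−18.44)²/18.44 + (18−9.22)²/9.22 + (33−36.89)²/36.89 + (22−18.44)²/18.44 + (35−46.11)²/46.11 = 12.2651
df = 5
p-value (upper-tail) = 0.03133
At α=0.1: p < α → reject H₀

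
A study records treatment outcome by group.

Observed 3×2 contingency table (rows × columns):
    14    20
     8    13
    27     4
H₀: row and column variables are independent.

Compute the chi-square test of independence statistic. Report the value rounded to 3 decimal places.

test statistic = 17.990

Row totals [34, 21, 31], col totals [49, 37], n=86
χ² = (14−19.37)²/19.37 + (20−14.63)²/14.63 + (8−11.97)²/11.97 + (13−9.03)²/9.03 + (27−17.66)²/17.66 + (4−13.34)²/13.34 = 17.9897
df = 2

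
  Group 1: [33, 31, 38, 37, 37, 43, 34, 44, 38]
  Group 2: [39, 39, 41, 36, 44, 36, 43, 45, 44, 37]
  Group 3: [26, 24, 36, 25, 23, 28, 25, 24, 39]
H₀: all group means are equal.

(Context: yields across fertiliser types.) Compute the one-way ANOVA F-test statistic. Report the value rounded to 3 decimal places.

Group means [37.22, 40.40, 27.78], grand mean 35.321
SSB = Σnᵢ(x̄ᵢ−x̄)² = 802.596; SSW = ΣΣ(x−x̄ᵢ)² = 519.511
MSB = 802.596/2 = 401.2980; MSW = 519.511/25 = 20.7804
F = MSB/MSW = 19.3113
df = (2, 25)

test statistic = 19.311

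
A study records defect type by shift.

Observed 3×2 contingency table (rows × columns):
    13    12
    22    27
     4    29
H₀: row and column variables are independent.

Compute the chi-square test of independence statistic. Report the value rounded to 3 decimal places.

test statistic = 12.552

Row totals [25, 49, 33], col totals [39, 68], n=107
χ² = (13−9.11)²/9.11 + (12−15.89)²/15.89 + (22−17.86)²/17.86 + (27−31.14)²/31.14 + (4−12.03)²/12.03 + (29−20.97)²/20.97 = 12.5518
df = 2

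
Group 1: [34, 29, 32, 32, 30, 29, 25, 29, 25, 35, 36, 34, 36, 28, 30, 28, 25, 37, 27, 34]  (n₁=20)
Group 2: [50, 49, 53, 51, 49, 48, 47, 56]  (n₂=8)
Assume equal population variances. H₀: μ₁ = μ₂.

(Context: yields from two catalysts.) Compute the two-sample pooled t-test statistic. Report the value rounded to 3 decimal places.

test statistic = -12.867

x̄₁=30.750, s₁=3.878, n₁=20
x̄₂=50.375, s₂=2.925, n₂=8
s_p² = [19·3.878² + 7·2.925²]/26 = 13.2933
SE = √(s_p²·(1/20+1/8)) = 1.5252
t = (30.750−50.375)/1.5252 = -12.8669
df = 26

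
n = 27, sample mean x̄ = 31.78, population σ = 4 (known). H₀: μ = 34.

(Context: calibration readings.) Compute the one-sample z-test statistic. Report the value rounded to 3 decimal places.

test statistic = -2.884

SE = σ/√n = 4/√27 = 0.7698
z = (x̄−μ₀)/SE = (31.78−34)/0.7698 = -2.8839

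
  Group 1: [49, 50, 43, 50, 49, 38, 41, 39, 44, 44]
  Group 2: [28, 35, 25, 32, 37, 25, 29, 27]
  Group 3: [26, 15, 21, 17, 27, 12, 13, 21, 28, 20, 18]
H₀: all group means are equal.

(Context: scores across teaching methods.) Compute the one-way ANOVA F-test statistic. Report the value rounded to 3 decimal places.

test statistic = 67.225

Group means [44.70, 29.75, 19.82], grand mean 31.138
SSB = Σnᵢ(x̄ᵢ−x̄)² = 3264.212; SSW = ΣΣ(x−x̄ᵢ)² = 631.236
MSB = 3264.212/2 = 1632.1060; MSW = 631.236/26 = 24.2783
F = MSB/MSW = 67.2248
df = (2, 26)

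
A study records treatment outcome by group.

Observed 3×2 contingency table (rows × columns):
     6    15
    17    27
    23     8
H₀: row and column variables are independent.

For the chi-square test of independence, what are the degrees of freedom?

df = (r−1)(c−1) = (3−1)·(2−1) = 2

degrees of freedom = 2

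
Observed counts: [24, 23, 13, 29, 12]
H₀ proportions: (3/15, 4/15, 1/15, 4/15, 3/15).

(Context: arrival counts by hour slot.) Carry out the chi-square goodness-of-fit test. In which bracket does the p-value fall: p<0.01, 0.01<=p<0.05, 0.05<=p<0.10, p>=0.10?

n = 101; E_i = n·p_i = [20.20, 26.93, 6.73, 26.93, 20.20]
χ² = (24−20.20)²/20.20 + (23−26.93)²/26.93 + (13−6.73)²/6.73 + (29−26.93)²/26.93 + (12−20.20)²/20.20 = 10.6089
df = 4
p-value (upper-tail) = 0.03133
→ bracket: 0.01<=p<0.05

p-value bracket: 0.01<=p<0.05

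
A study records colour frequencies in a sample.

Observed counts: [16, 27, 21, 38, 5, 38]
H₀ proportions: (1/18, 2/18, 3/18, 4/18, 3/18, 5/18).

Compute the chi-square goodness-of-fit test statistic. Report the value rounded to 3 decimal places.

test statistic = 31.975

n = 145; E_i = n·p_i = [8.06, 16.11, 24.17, 32.22, 24.17, 40.28]
χ² = (16−8.06)²/8.06 + (27−16.11)²/16.11 + (21−24.17)²/24.17 + (38−32.22)²/32.22 + (5−24.17)²/24.17 + (38−40.28)²/40.28 = 31.9752
df = 5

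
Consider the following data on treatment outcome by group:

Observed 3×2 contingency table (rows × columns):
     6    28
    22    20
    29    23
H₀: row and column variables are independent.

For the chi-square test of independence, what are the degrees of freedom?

df = (r−1)(c−1) = (3−1)·(2−1) = 2

degrees of freedom = 2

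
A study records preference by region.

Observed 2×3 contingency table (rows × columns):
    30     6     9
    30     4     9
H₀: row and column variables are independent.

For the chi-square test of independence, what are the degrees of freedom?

df = (r−1)(c−1) = (2−1)·(3−1) = 2

degrees of freedom = 2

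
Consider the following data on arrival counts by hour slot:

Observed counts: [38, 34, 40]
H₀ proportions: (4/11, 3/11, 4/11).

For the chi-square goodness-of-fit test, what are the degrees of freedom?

degrees of freedom = 2

df = k − 1 = 3 − 1 = 2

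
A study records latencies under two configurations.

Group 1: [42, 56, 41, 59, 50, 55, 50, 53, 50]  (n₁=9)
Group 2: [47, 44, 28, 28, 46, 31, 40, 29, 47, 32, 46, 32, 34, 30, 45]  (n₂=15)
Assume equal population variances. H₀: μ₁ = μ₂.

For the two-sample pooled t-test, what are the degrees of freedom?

degrees of freedom = 22

df = n₁ + n₂ − 2 = 9 + 15 − 2 = 22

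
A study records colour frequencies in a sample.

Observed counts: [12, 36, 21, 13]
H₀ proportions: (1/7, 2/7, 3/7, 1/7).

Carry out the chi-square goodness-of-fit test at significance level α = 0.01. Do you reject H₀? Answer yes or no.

reject H₀: yes

n = 82; E_i = n·p_i = [11.71, 23.43, 35.14, 11.71]
χ² = (12−11.71)²/11.71 + (36−23.43)²/23.43 + (21−35.14)²/35.14 + (13−11.71)²/11.71 = 12.5854
df = 3
p-value (upper-tail) = 0.00562
At α=0.01: p < α → reject H₀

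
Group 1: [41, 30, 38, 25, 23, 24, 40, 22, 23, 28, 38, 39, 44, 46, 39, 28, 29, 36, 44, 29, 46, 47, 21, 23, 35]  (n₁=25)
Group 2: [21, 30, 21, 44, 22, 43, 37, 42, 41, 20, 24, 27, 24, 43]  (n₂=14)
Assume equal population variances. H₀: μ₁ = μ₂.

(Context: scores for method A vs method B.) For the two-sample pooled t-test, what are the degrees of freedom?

df = n₁ + n₂ − 2 = 25 + 14 − 2 = 37

degrees of freedom = 37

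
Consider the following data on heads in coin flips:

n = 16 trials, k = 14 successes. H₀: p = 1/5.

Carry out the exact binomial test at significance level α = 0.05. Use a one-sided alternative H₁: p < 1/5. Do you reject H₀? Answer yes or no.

reject H₀: no

Exact binomial: n=16, k=14, p₀=1/5=0.2000
P(X≤14) from Σ C(n,i)·p₀^i·(1−p₀)^(n−i)
p-value (one-sided, H₁ less) = 1.00000
At α=0.05: p ≥ α → fail to reject H₀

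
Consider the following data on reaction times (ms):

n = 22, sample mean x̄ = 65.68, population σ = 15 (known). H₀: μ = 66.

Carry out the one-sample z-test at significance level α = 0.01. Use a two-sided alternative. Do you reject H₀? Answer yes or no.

reject H₀: no

SE = σ/√n = 15/√22 = 3.1980
z = (x̄−μ₀)/SE = (65.68−66)/3.1980 = -0.1001
p-value (two-sided) = 0.92029
At α=0.01: p ≥ α → fail to reject H₀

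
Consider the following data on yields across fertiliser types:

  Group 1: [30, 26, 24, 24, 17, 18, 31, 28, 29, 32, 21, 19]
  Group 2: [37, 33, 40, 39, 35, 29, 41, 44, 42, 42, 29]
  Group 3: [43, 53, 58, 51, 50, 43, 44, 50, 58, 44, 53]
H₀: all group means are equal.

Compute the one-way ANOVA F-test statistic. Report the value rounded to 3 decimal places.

Group means [24.92, 37.36, 49.73], grand mean 36.971
SSB = Σnᵢ(x̄ᵢ−x̄)² = 3535.327; SSW = ΣΣ(x−x̄ᵢ)² = 893.644
MSB = 3535.327/2 = 1767.6633; MSW = 893.644/31 = 28.8272
F = MSB/MSW = 61.3192
df = (2, 31)

test statistic = 61.319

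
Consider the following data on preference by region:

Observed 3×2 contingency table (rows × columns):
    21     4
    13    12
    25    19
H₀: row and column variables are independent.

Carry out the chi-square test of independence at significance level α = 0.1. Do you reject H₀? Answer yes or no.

Row totals [25, 25, 44], col totals [59, 35], n=94
χ² = (21−15.69)²/15.69 + (4−9.31)²/9.31 + (13−15.69)²/15.69 + (12−9.31)²/9.31 + (25−27.62)²/27.62 + (19−16.38)²/16.38 = 6.7292
df = 2
p-value (upper-tail) = 0.03458
At α=0.1: p < α → reject H₀

reject H₀: yes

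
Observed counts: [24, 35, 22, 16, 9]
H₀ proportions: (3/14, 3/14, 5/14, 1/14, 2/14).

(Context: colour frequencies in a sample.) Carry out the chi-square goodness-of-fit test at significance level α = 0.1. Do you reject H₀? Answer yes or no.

reject H₀: yes

n = 106; E_i = n·p_i = [22.71, 22.71, 37.86, 7.57, 15.14]
χ² = (24−22.71)²/22.71 + (35−22.71)²/22.71 + (22−37.86)²/37.86 + (16−7.57)²/7.57 + (9−15.14)²/15.14 = 25.2346
df = 4
p-value (upper-tail) = 0.00005
At α=0.1: p < α → reject H₀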